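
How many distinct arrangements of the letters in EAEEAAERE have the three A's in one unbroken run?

42

Treat the 3 copies of A as a single block. The multiset to arrange is then {AAA, E, E, E, E, E, R}, 7 items in all.
That gives (7)!/(5!) = 42 arrangements.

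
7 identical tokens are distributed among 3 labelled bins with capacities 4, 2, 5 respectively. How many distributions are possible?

12

Without the upper bounds there are C(9,2) = 36 ways to split 7 among 3 bins.
Subtract solutions that violate a single cap (substitute x_i' = x_i − (cap_i+1)): x_1 ≥ 5 gives C(4,2) = 6; x_2 ≥ 3 gives C(6,2) = 15; x_3 ≥ 6 gives C(3,2) = 3. Together 24.
No two caps can be exceeded simultaneously, so the pair terms are all 0.
By inclusion–exclusion the count is 36 − 24 + 0 = 12.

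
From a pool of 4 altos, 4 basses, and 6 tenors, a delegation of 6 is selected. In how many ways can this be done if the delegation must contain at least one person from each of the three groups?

2556

With no constraint there are C(14,6) = 3003 possible selections.
Subtract selections that omit an entire group: no altos → C(10,6) = 210; no basses → C(10,6) = 210; no tenors → C(8,6) = 28.
Add back selections omitting two groups (i.e. drawn from a single group): C(4,6) + C(4,6) + C(6,6) = 1.
By inclusion–exclusion: 3003 − 448 + 1 = 2556.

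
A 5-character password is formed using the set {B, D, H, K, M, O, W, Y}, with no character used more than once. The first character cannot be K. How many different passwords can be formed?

5880

The first character has 8−1 = 7 choices (anything except K).
The remaining 4 characters are filled from the other 7 symbols without repetition: 7 × 6 × 5 × 4 = 840.
Total: 7 × 840 = 5880.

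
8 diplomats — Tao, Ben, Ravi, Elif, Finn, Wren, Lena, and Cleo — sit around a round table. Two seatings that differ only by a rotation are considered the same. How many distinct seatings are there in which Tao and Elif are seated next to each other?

Treat {Tao, Elif} as one unit (2 internal orders) and seat the resulting 7 units around the table: (6)! circular arrangements.
So 2 × (6)! = 2 × 720 = 1440.

1440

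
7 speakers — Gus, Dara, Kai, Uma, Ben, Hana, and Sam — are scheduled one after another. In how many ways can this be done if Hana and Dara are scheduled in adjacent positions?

Treat {Hana, Dara} as a single unit. There are 6 units to order, and the pair itself can be ordered 2 ways.
So the count is 2·(6)! = 1440.

1440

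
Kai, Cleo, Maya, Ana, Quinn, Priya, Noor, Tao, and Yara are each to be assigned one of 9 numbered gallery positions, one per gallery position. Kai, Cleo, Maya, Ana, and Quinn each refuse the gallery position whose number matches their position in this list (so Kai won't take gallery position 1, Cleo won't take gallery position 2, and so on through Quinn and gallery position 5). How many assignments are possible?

Let Aᵢ (for 1 ≤ i ≤ 5) be the placements that put person i in their forbidden gallery position. Any j of these fix j positions, leaving (9−j)! ways to fill the rest, and there are C(5,j) ways to pick which j.
By inclusion–exclusion, the number of valid placements is Σ_{j=0}^{5} (−1)^j C(5,j)·(9−j)!.
Computing: 362880 − 201600 + 50400 − 7200 + 600 − 24 = 205056.

205056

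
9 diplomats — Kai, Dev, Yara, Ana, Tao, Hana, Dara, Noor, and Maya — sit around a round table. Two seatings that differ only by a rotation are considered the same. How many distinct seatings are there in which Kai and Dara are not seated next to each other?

All circular seatings of 9 people number (8)! = 40320.
Seatings with Kai beside Dara: treat them as a block with 2 internal orders, giving 2 × (7)! = 10080.
Subtracting, 40320 − 10080 = 30240.

30240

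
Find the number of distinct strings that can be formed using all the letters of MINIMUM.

420

MINIMUM has 7 letters with I appearing twice and M appearing 3 times.
Dividing 7! = 5040 by 3!·2! = 12 for the repeated letters gives 420.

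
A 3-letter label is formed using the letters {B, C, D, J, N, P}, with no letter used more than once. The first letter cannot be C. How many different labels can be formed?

The first letter has 6−1 = 5 choices (anything except C).
The remaining 2 letters are filled from the other 5 symbols without repetition: 5 × 4 = 20.
Total: 5 × 20 = 100.

100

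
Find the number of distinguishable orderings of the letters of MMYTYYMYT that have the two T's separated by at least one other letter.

980

There are 9!/(4!·3!·2!) = 1260 arrangements of MMYTYYMYT in total.
Arrangements with the T's together: treat TT as one letter, giving (8)!/(4!·3!) = 280.
Subtracting, 1260 − 280 = 980 arrangements keep the T's apart.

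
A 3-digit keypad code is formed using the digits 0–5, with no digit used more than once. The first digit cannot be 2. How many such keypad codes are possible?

100

The first digit has 6−1 = 5 choices (anything except 2).
The remaining 2 digits are filled from the other 5 symbols without repetition: 5 × 4 = 20.
Total: 5 × 20 = 100.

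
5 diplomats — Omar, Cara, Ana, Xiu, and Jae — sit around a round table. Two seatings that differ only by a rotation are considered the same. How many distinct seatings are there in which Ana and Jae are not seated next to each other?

12

Without the restriction there are (4)! = 24 seatings.
Seatings with Ana beside Jae: treat them as a block with 2 internal orders, giving 2 × (3)! = 12.
Subtracting, 24 − 12 = 12.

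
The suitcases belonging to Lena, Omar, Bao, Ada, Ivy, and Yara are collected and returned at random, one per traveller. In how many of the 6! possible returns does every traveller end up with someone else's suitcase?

Let Aᵢ be the assignments in which traveller i gets their own suitcase. We want the size of the complement of A₁∪…∪A_6.
By inclusion–exclusion this is Σ_{j=0}^{6} (−1)^j C(6,j)·(6−j)!.
Computing: 720 − 720 + 360 − 120 + 30 − 6 + 1 = 265.

265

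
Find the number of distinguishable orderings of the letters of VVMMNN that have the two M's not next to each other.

There are 6!/(2!·2!·2!) = 90 arrangements of VVMMNN in total.
If the two M's are adjacent, glue them into one block, leaving 5 items to arrange: (5)!/(2!·2!) = 30 ways.
Subtracting, 90 − 30 = 60 arrangements keep the M's apart.

60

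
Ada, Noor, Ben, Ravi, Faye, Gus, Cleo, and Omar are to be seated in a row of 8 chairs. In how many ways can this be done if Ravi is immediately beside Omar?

10080

Glue Ravi and Omar into one block (2 internal orders), leaving 7 units to arrange in a row.
So the count is 2·(7)! = 10080.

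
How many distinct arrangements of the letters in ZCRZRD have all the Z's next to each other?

Treat the 2 copies of Z as a single block. The multiset to arrange is then {ZZ, C, D, R, R}, 5 items in all.
That gives (5)!/(2!) = 60 arrangements.

60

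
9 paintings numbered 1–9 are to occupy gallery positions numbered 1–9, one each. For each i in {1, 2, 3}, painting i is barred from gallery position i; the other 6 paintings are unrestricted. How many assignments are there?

Let Aᵢ (for i ∈ {1, 2, 3}) be the placements that put painting i in its forbidden gallery position. Any j of these fix j positions, leaving (9−j)! ways to fill the rest, and there are C(3,j) ways to pick which j.
By inclusion–exclusion, the number of valid placements is Σ_{j=0}^{3} (−1)^j C(3,j)·(9−j)!.
Computing: 362880 − 120960 + 15120 − 720 = 256320.

256320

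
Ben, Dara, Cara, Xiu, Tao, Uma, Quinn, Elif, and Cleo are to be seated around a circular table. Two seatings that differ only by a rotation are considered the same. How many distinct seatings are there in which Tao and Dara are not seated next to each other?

30240

All circular seatings of 9 people number (8)! = 40320.
Seatings with Tao beside Dara: treat them as a block with 2 internal orders, giving 2 × (7)! = 10080.
Subtracting, 40320 − 10080 = 30240.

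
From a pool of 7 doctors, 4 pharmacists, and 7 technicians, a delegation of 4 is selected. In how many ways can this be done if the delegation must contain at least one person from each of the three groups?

Total 4-person selections from all 18: C(18,4) = 3060.
Selections missing a whole group: no doctors → C(11,4) = 330; no pharmacists → C(14,4) = 1001; no technicians → C(11,4) = 330.
Add back selections omitting two groups (i.e. drawn from a single group): C(7,4) + C(4,4) + C(7,4) = 71.
By inclusion–exclusion: 3060 − 1661 + 71 = 1470.

1470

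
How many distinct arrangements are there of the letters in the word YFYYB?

20

The 5 letters of YFYYB have repeats: Y appearing 3 times.
The number of distinct arrangements is 5!/(3!) = 120/6 = 20.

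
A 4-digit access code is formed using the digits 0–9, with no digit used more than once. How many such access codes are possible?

Choose and order 4 of the 10 symbols: the first digit has 10 options, the next 9, then 8, 7.
That product is 10 × 9 × 8 × 7 = 5040.

5040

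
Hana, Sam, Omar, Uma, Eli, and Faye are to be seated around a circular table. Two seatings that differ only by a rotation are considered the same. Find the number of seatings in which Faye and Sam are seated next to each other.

Treat {Faye, Sam} as one unit (2 internal orders) and seat the resulting 5 units around the table: (4)! circular arrangements.
So 2 × (4)! = 2 × 24 = 48.

48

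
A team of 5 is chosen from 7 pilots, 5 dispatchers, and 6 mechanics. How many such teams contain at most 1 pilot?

2772

Split by how many pilots are chosen (0 through 1).
Sum: C(7,0)·C(11,5) + C(7,1)·C(11,4) = 462 + 2310 = 2772.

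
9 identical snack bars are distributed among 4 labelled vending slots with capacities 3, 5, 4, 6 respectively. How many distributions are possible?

Ignoring the caps, the number of non-negative solutions to x_1+…+x_4 = 9 is C(12,3) = 220.
Subtract solutions that violate a single cap (substitute x_i' = x_i − (cap_i+1)): x_1 ≥ 4 gives C(8,3) = 56; x_2 ≥ 6 gives C(6,3) = 20; x_3 ≥ 5 gives C(7,3) = 35; x_4 ≥ 7 gives C(5,3) = 10. Together 121.
Add back pairs where two caps are both exceeded: 0 + 1 + 0 + 0 + 0 + 0 = 1.
By inclusion–exclusion the count is 220 − 121 + 1 = 100.

100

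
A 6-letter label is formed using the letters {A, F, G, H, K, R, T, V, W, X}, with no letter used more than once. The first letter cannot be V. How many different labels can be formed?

136080

The first letter has 10−1 = 9 choices (anything except V).
The remaining 5 letters are filled from the other 9 symbols without repetition: 9 × 8 × 7 × 6 × 5 = 15120.
Total: 9 × 15120 = 136080.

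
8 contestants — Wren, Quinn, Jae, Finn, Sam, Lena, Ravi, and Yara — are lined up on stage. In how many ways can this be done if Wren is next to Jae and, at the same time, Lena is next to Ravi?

2880

Treat {Wren,Jae} as one block (2 orders) and {Lena,Ravi} as another (2 orders).
That leaves 6 units to arrange: 2 × 2 × 6! = 4 × 720 = 2880.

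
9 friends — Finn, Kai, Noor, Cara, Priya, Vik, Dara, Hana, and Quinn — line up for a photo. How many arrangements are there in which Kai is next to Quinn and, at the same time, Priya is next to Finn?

20160

Treat {Kai,Quinn} as one block (2 orders) and {Priya,Finn} as another (2 orders).
That leaves 7 units to arrange: 2 × 2 × 7! = 4 × 5040 = 20160.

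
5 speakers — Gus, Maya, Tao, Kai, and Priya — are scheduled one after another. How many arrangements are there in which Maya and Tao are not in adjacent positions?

72

There are 5! = 120 arrangements in all. If Maya and Tao are adjacent, merging them into one block gives 2·(4)! = 48 arrangements.
Complementary counting: 120 − 48 = 72.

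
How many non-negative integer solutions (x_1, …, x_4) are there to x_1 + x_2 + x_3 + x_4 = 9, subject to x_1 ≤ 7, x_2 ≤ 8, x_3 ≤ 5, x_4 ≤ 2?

112

Without the upper bounds there are C(12,3) = 220 ways to split 9 among 4 variables.
Subtract solutions that violate a single cap (substitute x_i' = x_i − (cap_i+1)): x_1 ≥ 8 gives C(4,3) = 4; x_2 ≥ 9 gives C(3,3) = 1; x_3 ≥ 6 gives C(6,3) = 20; x_4 ≥ 3 gives C(9,3) = 84. Together 109.
Add back pairs where two caps are both exceeded: 0 + 0 + 0 + 0 + 0 + 1 = 1.
By inclusion–exclusion the count is 220 − 109 + 1 = 112.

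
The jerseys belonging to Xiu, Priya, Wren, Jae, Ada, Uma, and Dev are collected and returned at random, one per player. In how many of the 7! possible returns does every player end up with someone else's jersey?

Let Aᵢ be the assignments in which player i gets their old jersey. We want the size of the complement of A₁∪…∪A_7.
By inclusion–exclusion this is Σ_{j=0}^{7} (−1)^j C(7,j)·(7−j)!.
Computing: 5040 − 5040 + 2520 − 840 + 210 − 42 + 7 − 1 = 1854.

1854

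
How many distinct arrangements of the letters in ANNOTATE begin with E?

630

With the first slot taken by E, it remains to arrange the other 7 letters (ANNOTAT).
Those 7 letters have A appearing twice, N appearing twice, and T appearing twice, giving (7)!/(2!·2!·2!) = 630.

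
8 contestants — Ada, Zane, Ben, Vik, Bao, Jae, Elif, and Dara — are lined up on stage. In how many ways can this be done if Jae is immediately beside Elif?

10080

Place the 6 others and the Jae-Elif pair as 7 objects in a line; the pair has 2 internal arrangements.
So the count is 2·(7)! = 10080.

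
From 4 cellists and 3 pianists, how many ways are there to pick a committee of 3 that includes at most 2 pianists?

Split by how many pianists are chosen (0 through 2).
Sum: C(3,0)·C(4,3) + C(3,1)·C(4,2) + C(3,2)·C(4,1) = 4 + 18 + 12 = 34.

34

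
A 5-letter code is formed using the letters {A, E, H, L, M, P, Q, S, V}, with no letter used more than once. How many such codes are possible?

15120

This is a permutation of 5 out of 9: P(9,5) = 9!/4!.
9 × 8 × 7 × 6 × 5 = 15120.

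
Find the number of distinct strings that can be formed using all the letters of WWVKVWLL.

The 8 letters of WWVKVWLL have repeats: L appearing twice, V appearing twice, and W appearing 3 times.
The number of distinct arrangements is 8!/(3!·2!·2!) = 40320/24 = 1680.

1680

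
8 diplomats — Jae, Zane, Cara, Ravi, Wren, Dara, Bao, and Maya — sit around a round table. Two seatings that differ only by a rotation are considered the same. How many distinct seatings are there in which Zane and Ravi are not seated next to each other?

Without the restriction there are (7)! = 5040 seatings.
Those with Zane next to Ravi: fuse the pair into one unit and seat 7 units around a circle — 2·(6)! = 1440.
Subtracting, 5040 − 1440 = 3600.

3600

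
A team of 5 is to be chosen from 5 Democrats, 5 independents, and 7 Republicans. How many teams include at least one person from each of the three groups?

4375

Unrestricted: C(17,5) = 6188 ways to pick any 5 of the 17.
Subtract selections that omit an entire group: no Democrats → C(12,5) = 792; no independents → C(12,5) = 792; no Republicans → C(10,5) = 252.
Add back selections omitting two groups (i.e. drawn from a single group): C(5,5) + C(5,5) + C(7,5) = 23.
By inclusion–exclusion: 6188 − 1836 + 23 = 4375.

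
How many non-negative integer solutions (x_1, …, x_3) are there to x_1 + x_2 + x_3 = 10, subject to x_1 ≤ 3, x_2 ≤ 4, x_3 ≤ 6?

10

By stars and bars, unrestricted non-negative solutions to x_1+…+x_3 = 10 number C(10+2,2) = 66.
Subtract solutions that violate a single cap (substitute x_i' = x_i − (cap_i+1)): x_1 ≥ 4 gives C(8,2) = 28; x_2 ≥ 5 gives C(7,2) = 21; x_3 ≥ 7 gives C(5,2) = 10. Together 59.
Add back pairs where two caps are both exceeded: 3 + 0 + 0 = 3.
By inclusion–exclusion the count is 66 − 59 + 3 = 10.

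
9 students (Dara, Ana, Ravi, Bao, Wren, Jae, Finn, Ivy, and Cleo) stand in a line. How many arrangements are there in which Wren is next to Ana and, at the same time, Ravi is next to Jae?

Treat {Wren,Ana} as one block (2 orders) and {Ravi,Jae} as another (2 orders).
That leaves 7 units to arrange: 2 × 2 × 7! = 4 × 5040 = 20160.

20160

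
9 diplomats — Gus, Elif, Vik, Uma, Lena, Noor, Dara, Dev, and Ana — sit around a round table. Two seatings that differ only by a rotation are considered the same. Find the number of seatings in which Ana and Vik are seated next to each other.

10080

Glue Ana and Vik into a block (2 internal orders). Seating 8 units around a circle gives (7)! arrangements.
So 2 × (7)! = 2 × 5040 = 10080.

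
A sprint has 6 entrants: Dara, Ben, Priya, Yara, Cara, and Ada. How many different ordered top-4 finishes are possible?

360

There are 6 choices for 1st place, 5 for 2nd, and so on down to 3 for position 4.
That gives 6 × 5 × 4 × 3 = 360.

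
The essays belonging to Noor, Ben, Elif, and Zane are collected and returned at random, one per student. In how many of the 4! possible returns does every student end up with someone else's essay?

9

This is the derangement count D_4: permutations of 4 items with no fixed point.
By inclusion–exclusion this is Σ_{j=0}^{4} (−1)^j C(4,j)·(4−j)!.
Computing: 24 − 24 + 12 − 4 + 1 = 9.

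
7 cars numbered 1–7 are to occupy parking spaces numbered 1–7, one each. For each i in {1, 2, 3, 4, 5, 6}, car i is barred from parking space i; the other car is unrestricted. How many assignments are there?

Let Aᵢ (for 1 ≤ i ≤ 6) be the placements that put car i in its forbidden parking space. Any j of these fix j positions, leaving (7−j)! ways to fill the rest, and there are C(6,j) ways to pick which j.
By inclusion–exclusion, the number of valid placements is Σ_{j=0}^{6} (−1)^j C(6,j)·(7−j)!.
Computing: 5040 − 4320 + 1800 − 480 + 90 − 12 + 1 = 2119.

2119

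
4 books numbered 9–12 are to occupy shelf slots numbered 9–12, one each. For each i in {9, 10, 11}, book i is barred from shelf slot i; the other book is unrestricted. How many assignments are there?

11

Let Aᵢ (for i ∈ {9, 10, 11}) be the placements that put book i in its forbidden shelf slot. Any j of these fix j positions, leaving (4−j)! ways to fill the rest, and there are C(3,j) ways to pick which j.
By inclusion–exclusion, the number of valid placements is Σ_{j=0}^{3} (−1)^j C(3,j)·(4−j)!.
Computing: 24 − 18 + 6 − 1 = 11.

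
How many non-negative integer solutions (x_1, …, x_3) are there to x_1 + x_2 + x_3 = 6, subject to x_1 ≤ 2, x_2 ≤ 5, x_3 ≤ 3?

11

Without the upper bounds there are C(8,2) = 28 ways to split 6 among 3 variables.
Subtract solutions that violate a single cap (substitute x_i' = x_i − (cap_i+1)): x_1 ≥ 3 gives C(5,2) = 10; x_2 ≥ 6 gives C(2,2) = 1; x_3 ≥ 4 gives C(4,2) = 6. Together 17.
No two caps can be exceeded simultaneously, so the pair terms are all 0.
By inclusion–exclusion the count is 28 − 17 + 0 = 11.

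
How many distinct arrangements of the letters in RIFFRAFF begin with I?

105

With the first slot taken by I, it remains to arrange the other 7 letters (RFFRAFF).
Those 7 letters have F appearing 4 times and R appearing twice, giving (7)!/(4!·2!) = 105.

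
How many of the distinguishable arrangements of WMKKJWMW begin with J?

210

With the first slot taken by J, it remains to arrange the other 7 letters (WMKKWMW).
Those 7 letters have K appearing twice, M appearing twice, and W appearing 3 times, giving (7)!/(3!·2!·2!) = 210.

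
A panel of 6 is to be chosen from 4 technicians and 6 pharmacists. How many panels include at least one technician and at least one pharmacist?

Unrestricted: C(10,6) = 210 ways to pick any 6 of the 10.
Subtract selections that omit an entire group: no technicians → C(6,6) = 1; no pharmacists → C(4,6) = 0.
Both groups omitted at once is impossible, so 210 − 1 = 209.

209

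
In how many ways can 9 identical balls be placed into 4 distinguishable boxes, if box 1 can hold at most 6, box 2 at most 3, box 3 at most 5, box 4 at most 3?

Ignoring the caps, the number of non-negative solutions to x_1+…+x_4 = 9 is C(12,3) = 220.
Subtract solutions that violate a single cap (substitute x_i' = x_i − (cap_i+1)): x_1 ≥ 7 gives C(5,3) = 10; x_2 ≥ 4 gives C(8,3) = 56; x_3 ≥ 6 gives C(6,3) = 20; x_4 ≥ 4 gives C(8,3) = 56. Together 142.
Add back pairs where two caps are both exceeded: 0 + 0 + 0 + 0 + 4 + 0 = 4.
By inclusion–exclusion the count is 220 − 142 + 4 = 82.

82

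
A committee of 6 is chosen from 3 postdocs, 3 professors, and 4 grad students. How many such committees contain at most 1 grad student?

Split by how many grad students are chosen (0 through 1).
Sum: C(4,0)·C(6,6) + C(4,1)·C(6,5) = 1 + 24 = 25.

25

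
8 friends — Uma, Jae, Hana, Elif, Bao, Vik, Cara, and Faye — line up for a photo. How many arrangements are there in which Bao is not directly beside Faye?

There are 8! = 40320 arrangements in all. If Bao and Faye are adjacent, merging them into one block gives 2·(7)! = 10080 arrangements.
Complementary counting: 40320 − 10080 = 30240.

30240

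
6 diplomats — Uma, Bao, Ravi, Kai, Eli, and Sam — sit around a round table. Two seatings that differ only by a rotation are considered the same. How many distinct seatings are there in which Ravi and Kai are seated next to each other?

Glue Ravi and Kai into a block (2 internal orders). Seating 5 units around a circle gives (4)! arrangements.
So 2 × (4)! = 2 × 24 = 48.

48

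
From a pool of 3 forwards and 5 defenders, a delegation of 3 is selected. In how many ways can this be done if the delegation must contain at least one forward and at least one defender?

45

With no constraint there are C(8,3) = 56 possible selections.
Selections missing a whole group: no forwards → C(5,3) = 10; no defenders → C(3,3) = 1.
Both groups omitted at once is impossible, so 56 − 11 = 45.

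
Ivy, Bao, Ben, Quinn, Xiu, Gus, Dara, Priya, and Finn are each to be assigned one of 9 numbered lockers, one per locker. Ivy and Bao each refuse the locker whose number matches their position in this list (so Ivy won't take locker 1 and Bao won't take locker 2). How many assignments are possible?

Let Aᵢ (for i ∈ {1, 2}) be the placements that put person i in their forbidden locker. Any j of these fix j positions, leaving (9−j)! ways to fill the rest, and there are C(2,j) ways to pick which j.
By inclusion–exclusion, the number of valid placements is Σ_{j=0}^{2} (−1)^j C(2,j)·(9−j)!.
Computing: 362880 − 80640 + 5040 = 287280.

287280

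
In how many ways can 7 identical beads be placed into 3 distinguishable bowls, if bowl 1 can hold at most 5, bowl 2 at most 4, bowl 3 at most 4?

21

By stars and bars, unrestricted non-negative solutions to x_1+…+x_3 = 7 number C(7+2,2) = 36.
Subtract solutions that violate a single cap (substitute x_i' = x_i − (cap_i+1)): x_1 ≥ 6 gives C(3,2) = 3; x_2 ≥ 5 gives C(4,2) = 6; x_3 ≥ 5 gives C(4,2) = 6. Together 15.
No two caps can be exceeded simultaneously, so the pair terms are all 0.
By inclusion–exclusion the count is 36 − 15 + 0 = 21.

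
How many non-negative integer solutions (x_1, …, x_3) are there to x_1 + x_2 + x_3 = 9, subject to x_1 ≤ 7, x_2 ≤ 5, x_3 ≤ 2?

15

Without the upper bounds there are C(11,2) = 55 ways to split 9 among 3 variables.
Subtract solutions that violate a single cap (substitute x_i' = x_i − (cap_i+1)): x_1 ≥ 8 gives C(3,2) = 3; x_2 ≥ 6 gives C(5,2) = 10; x_3 ≥ 3 gives C(8,2) = 28. Together 41.
Add back pairs where two caps are both exceeded: 0 + 0 + 1 = 1.
By inclusion–exclusion the count is 55 − 41 + 1 = 15.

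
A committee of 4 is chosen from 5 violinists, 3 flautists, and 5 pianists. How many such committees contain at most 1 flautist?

570

Split by how many flautists are chosen (0 through 1).
Sum: C(3,0)·C(10,4) + C(3,1)·C(10,3) = 210 + 360 = 570.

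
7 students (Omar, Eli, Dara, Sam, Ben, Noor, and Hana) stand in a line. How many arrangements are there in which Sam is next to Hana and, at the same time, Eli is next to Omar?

Treat {Sam,Hana} as one block (2 orders) and {Eli,Omar} as another (2 orders).
That leaves 5 units to arrange: 2 × 2 × 5! = 4 × 120 = 480.

480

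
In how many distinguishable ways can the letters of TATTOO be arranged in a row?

60

The 6 letters of TATTOO have repeats: O appearing twice and T appearing 3 times.
So there are 6! / (3!·2!) = 60 distinguishable arrangements.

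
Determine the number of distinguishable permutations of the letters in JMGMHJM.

JMGMHJM has 7 letters with J appearing twice and M appearing 3 times.
Dividing 7! = 5040 by 3!·2! = 12 for the repeated letters gives 420.

420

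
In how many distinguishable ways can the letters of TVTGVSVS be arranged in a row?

Letter multiplicities in TVTGVSVS: G×1, S×2, T×2, V×3.
The number of distinct arrangements is 8!/(3!·2!·2!) = 40320/24 = 1680.

1680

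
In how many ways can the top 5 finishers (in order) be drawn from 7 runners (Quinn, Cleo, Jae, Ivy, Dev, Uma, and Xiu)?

This is an ordered selection of 5 from 7: P(7,5).
That gives 7 × 6 × 5 × 4 × 3 = 2520.

2520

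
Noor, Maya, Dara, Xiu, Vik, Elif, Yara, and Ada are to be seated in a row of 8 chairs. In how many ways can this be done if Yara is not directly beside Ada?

30240

Of the 8! = 40320 arrangements, those with Yara and Ada adjacent number 2 × 7! = 10080 (treat the pair as a block with 2 internal orders).
Complementary counting: 40320 − 10080 = 30240.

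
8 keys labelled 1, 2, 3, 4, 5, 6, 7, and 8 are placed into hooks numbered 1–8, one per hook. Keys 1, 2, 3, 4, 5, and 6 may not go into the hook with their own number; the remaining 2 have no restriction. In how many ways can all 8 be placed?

18806

Let Aᵢ (for 1 ≤ i ≤ 6) be the placements that put key i in its forbidden hook. Any j of these fix j positions, leaving (8−j)! ways to fill the rest, and there are C(6,j) ways to pick which j.
By inclusion–exclusion, the number of valid placements is Σ_{j=0}^{6} (−1)^j C(6,j)·(8−j)!.
Computing: 40320 − 30240 + 10800 − 2400 + 360 − 36 + 2 = 18806.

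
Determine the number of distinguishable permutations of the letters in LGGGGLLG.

The 8 letters of LGGGGLLG have repeats: G appearing 5 times and L appearing 3 times.
So there are 8! / (5!·3!) = 56 distinguishable arrangements.

56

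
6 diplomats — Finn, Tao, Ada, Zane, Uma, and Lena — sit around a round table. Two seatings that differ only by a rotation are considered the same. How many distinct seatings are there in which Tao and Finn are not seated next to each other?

72

Without the restriction there are (5)! = 120 seatings.
Those with Tao next to Finn: fuse the pair into one unit and seat 5 units around a circle — 2·(4)! = 48.
Subtracting, 120 − 48 = 72.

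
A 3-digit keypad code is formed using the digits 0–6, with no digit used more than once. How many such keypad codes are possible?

210

This is a permutation of 3 out of 7: P(7,3) = 7!/4!.
7 × 6 × 5 = 210.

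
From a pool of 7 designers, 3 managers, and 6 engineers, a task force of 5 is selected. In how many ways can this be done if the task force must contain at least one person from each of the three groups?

2730

Unrestricted: C(16,5) = 4368 ways to pick any 5 of the 16.
Subtract selections that omit an entire group: no designers → C(9,5) = 126; no managers → C(13,5) = 1287; no engineers → C(10,5) = 252.
Add back selections omitting two groups (i.e. drawn from a single group): C(7,5) + C(3,5) + C(6,5) = 27.
By inclusion–exclusion: 4368 − 1665 + 27 = 2730.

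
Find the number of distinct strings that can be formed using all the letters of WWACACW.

WWACACW has 7 letters with A appearing twice, C appearing twice, and W appearing 3 times.
Dividing 7! = 5040 by 3!·2!·2! = 24 for the repeated letters gives 210.

210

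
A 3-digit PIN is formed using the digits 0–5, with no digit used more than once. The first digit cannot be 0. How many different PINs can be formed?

100

The first digit has 6−1 = 5 choices (anything except 0).
The remaining 2 digits are filled from the other 5 symbols without repetition: 5 × 4 = 20.
Total: 5 × 20 = 100.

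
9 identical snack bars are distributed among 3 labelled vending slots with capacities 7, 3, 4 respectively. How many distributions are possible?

17

Ignoring the caps, the number of non-negative solutions to x_1+…+x_3 = 9 is C(11,2) = 55.
Subtract solutions that violate a single cap (substitute x_i' = x_i − (cap_i+1)): x_1 ≥ 8 gives C(3,2) = 3; x_2 ≥ 4 gives C(7,2) = 21; x_3 ≥ 5 gives C(6,2) = 15. Together 39.
Add back pairs where two caps are both exceeded: 0 + 0 + 1 = 1.
By inclusion–exclusion the count is 55 − 39 + 1 = 17.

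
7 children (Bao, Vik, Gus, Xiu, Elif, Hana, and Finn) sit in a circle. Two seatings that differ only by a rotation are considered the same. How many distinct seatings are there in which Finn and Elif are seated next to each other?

Treat {Finn, Elif} as one unit (2 internal orders) and seat the resulting 6 units around the table: (5)! circular arrangements.
So 2 × (5)! = 2 × 120 = 240.

240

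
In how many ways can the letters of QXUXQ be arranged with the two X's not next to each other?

Total arrangements of QXUXQ: 5!/(2!·2!) = 30.
If the two X's are adjacent, glue them into one block, leaving 4 items to arrange: (4)!/(2!) = 12 ways.
Subtracting, 30 − 12 = 18 arrangements keep the X's apart.

18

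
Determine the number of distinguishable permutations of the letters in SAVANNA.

420

Letter multiplicities in SAVANNA: A×3, N×2, S×1, V×1.
Dividing 7! = 5040 by 3!·2! = 12 for the repeated letters gives 420.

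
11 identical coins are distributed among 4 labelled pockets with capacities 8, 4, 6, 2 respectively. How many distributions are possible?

Without the upper bounds there are C(14,3) = 364 ways to split 11 among 4 pockets.
Subtract solutions that violate a single cap (substitute x_i' = x_i − (cap_i+1)): x_1 ≥ 9 gives C(5,3) = 10; x_2 ≥ 5 gives C(9,3) = 84; x_3 ≥ 7 gives C(7,3) = 35; x_4 ≥ 3 gives C(11,3) = 165. Together 294.
Add back pairs where two caps are both exceeded: 0 + 0 + 0 + 0 + 20 + 4 = 24.
By inclusion–exclusion the count is 364 − 294 + 24 = 94.

94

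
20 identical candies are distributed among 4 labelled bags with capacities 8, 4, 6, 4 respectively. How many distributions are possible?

10

Ignoring the caps, the number of non-negative solutions to x_1+…+x_4 = 20 is C(23,3) = 1771.
Subtract solutions that violate a single cap (substitute x_i' = x_i − (cap_i+1)): x_1 ≥ 9 gives C(14,3) = 364; x_2 ≥ 5 gives C(18,3) = 816; x_3 ≥ 7 gives C(16,3) = 560; x_4 ≥ 5 gives C(18,3) = 816. Together 2556.
Add back pairs where two caps are both exceeded: 84 + 35 + 84 + 165 + 286 + 165 = 819.
Subtract triples: 0 + 4 + 0 + 20 = 24.
By inclusion–exclusion the count is 1771 − 2556 + 819 − 24 = 10.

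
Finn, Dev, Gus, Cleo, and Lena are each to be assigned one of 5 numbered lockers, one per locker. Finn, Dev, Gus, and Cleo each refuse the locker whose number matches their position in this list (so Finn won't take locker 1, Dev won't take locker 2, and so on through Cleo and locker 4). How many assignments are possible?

53

Let Aᵢ (for 1 ≤ i ≤ 4) be the placements that put person i in their forbidden locker. Any j of these fix j positions, leaving (5−j)! ways to fill the rest, and there are C(4,j) ways to pick which j.
By inclusion–exclusion, the number of valid placements is Σ_{j=0}^{4} (−1)^j C(4,j)·(5−j)!.
Computing: 120 − 96 + 36 − 8 + 1 = 53.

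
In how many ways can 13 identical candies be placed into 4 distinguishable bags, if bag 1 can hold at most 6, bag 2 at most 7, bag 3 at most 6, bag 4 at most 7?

280

By stars and bars, unrestricted non-negative solutions to x_1+…+x_4 = 13 number C(13+3,3) = 560.
Subtract solutions that violate a single cap (substitute x_i' = x_i − (cap_i+1)): x_1 ≥ 7 gives C(9,3) = 84; x_2 ≥ 8 gives C(8,3) = 56; x_3 ≥ 7 gives C(9,3) = 84; x_4 ≥ 8 gives C(8,3) = 56. Together 280.
No two caps can be exceeded simultaneously, so the pair terms are all 0.
By inclusion–exclusion the count is 560 − 280 + 0 = 280.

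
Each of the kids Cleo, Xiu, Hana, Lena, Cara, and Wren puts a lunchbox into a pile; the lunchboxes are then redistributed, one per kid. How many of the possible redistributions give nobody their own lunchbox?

265

Count assignments avoiding every fixed point. For any j of the 6 kids fixed to their own lunchbox, the other 6−j can be arranged in (6−j)! ways.
By inclusion–exclusion this is Σ_{j=0}^{6} (−1)^j C(6,j)·(6−j)!.
Computing: 720 − 720 + 360 − 120 + 30 − 6 + 1 = 265.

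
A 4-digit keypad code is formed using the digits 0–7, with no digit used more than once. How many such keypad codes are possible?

With no repetition, fill the 4 digits in order: 8 choices, then 7, down to 5.
That product is 8 × 7 × 6 × 5 = 1680.

1680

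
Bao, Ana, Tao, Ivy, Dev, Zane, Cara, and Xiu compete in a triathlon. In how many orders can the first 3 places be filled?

336

There are 8 choices for 1st place, 7 for 2nd, and 6 for 3rd.
That gives 8 × 7 × 6 = 336.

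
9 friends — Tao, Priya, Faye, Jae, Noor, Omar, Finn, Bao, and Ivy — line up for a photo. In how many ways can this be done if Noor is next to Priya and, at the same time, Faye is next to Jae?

Treat {Noor,Priya} as one block (2 orders) and {Faye,Jae} as another (2 orders).
That leaves 7 units to arrange: 2 × 2 × 7! = 4 × 5040 = 20160.

20160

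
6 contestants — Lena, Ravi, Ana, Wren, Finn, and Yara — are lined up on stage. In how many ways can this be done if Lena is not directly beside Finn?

There are 6! = 720 arrangements in all. If Lena and Finn are adjacent, merging them into one block gives 2·(5)! = 240 arrangements.
So 720 − 240 = 480 arrangements keep them apart.

480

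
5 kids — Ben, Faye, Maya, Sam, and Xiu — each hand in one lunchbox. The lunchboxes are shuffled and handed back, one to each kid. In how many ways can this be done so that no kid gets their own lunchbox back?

Count assignments avoiding every fixed point. For any j of the 5 kids fixed to their own lunchbox, the other 5−j can be arranged in (5−j)! ways.
By inclusion–exclusion this is Σ_{j=0}^{5} (−1)^j C(5,j)·(5−j)!.
Computing: 120 − 120 + 60 − 20 + 5 − 1 = 44.

44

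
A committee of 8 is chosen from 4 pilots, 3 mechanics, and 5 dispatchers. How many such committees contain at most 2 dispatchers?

Split by how many dispatchers are chosen (0 through 2).
Sum: C(5,0)·C(7,8) + C(5,1)·C(7,7) + C(5,2)·C(7,6) = 0 + 5 + 70 = 75.

75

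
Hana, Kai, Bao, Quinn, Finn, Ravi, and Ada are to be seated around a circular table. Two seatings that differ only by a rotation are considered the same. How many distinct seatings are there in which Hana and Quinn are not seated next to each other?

All circular seatings of 7 people number (6)! = 720.
Seatings with Hana beside Quinn: treat them as a block with 2 internal orders, giving 2 × (5)! = 240.
Subtracting, 720 − 240 = 480.

480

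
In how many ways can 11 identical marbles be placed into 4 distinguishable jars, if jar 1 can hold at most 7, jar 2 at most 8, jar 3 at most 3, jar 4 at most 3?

114

By stars and bars, unrestricted non-negative solutions to x_1+…+x_4 = 11 number C(11+3,3) = 364.
Subtract solutions that violate a single cap (substitute x_i' = x_i − (cap_i+1)): x_1 ≥ 8 gives C(6,3) = 20; x_2 ≥ 9 gives C(5,3) = 10; x_3 ≥ 4 gives C(10,3) = 120; x_4 ≥ 4 gives C(10,3) = 120. Together 270.
Add back pairs where two caps are both exceeded: 0 + 0 + 0 + 0 + 0 + 20 = 20.
By inclusion–exclusion the count is 364 − 270 + 20 = 114.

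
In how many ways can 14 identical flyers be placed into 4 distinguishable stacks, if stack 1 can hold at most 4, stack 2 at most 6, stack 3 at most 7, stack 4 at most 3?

Ignoring the caps, the number of non-negative solutions to x_1+…+x_4 = 14 is C(17,3) = 680.
Subtract solutions that violate a single cap (substitute x_i' = x_i − (cap_i+1)): x_1 ≥ 5 gives C(12,3) = 220; x_2 ≥ 7 gives C(10,3) = 120; x_3 ≥ 8 gives C(9,3) = 84; x_4 ≥ 4 gives C(13,3) = 286. Together 710.
Add back pairs where two caps are both exceeded: 10 + 4 + 56 + 0 + 20 + 10 = 100.
By inclusion–exclusion the count is 680 − 710 + 100 = 70.

70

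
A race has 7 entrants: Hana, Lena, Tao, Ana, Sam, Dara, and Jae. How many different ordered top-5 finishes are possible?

This is an ordered selection of 5 from 7: P(7,5).
That gives 7 × 6 × 5 × 4 × 3 = 2520.

2520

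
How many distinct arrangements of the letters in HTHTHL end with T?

Fix T in the last position and arrange the remaining 5 letters.
Those 5 letters have H appearing 3 times, giving (5)!/(3!) = 20.

20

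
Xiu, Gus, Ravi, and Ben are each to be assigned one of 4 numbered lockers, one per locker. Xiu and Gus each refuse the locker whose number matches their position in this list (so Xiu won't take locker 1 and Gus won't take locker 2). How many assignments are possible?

Let Aᵢ (for i ∈ {1, 2}) be the placements that put person i in their forbidden locker. Any j of these fix j positions, leaving (4−j)! ways to fill the rest, and there are C(2,j) ways to pick which j.
By inclusion–exclusion, the number of valid placements is Σ_{j=0}^{2} (−1)^j C(2,j)·(4−j)!.
Computing: 24 − 12 + 2 = 14.

14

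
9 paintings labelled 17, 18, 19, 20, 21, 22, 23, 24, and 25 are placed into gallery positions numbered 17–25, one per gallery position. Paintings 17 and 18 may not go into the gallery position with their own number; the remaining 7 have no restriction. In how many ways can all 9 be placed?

Let Aᵢ (for i ∈ {17, 18}) be the placements that put painting i in its forbidden gallery position. Any j of these fix j positions, leaving (9−j)! ways to fill the rest, and there are C(2,j) ways to pick which j.
By inclusion–exclusion, the number of valid placements is Σ_{j=0}^{2} (−1)^j C(2,j)·(9−j)!.
Computing: 362880 − 80640 + 5040 = 287280.

287280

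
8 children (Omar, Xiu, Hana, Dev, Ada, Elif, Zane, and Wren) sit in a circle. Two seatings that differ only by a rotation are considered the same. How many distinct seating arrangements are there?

5040

Fix one person's seat to break rotational symmetry; the remaining 7 people can be arranged in (7)! = 5040 ways.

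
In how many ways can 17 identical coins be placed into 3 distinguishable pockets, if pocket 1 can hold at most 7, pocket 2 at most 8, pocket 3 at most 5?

Ignoring the caps, the number of non-negative solutions to x_1+…+x_3 = 17 is C(19,2) = 171.
Subtract solutions that violate a single cap (substitute x_i' = x_i − (cap_i+1)): x_1 ≥ 8 gives C(11,2) = 55; x_2 ≥ 9 gives C(10,2) = 45; x_3 ≥ 6 gives C(13,2) = 78. Together 178.
Add back pairs where two caps are both exceeded: 1 + 10 + 6 = 17.
By inclusion–exclusion the count is 171 − 178 + 17 = 10.

10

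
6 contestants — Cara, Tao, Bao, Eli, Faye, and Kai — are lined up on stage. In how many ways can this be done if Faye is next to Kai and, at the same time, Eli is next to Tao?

Treat {Faye,Kai} as one block (2 orders) and {Eli,Tao} as another (2 orders).
That leaves 4 units to arrange: 2 × 2 × 4! = 4 × 24 = 96.

96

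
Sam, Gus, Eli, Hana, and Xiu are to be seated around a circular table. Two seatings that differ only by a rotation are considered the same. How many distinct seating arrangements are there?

Fix one person's seat to break rotational symmetry; the remaining 4 people can be arranged in (4)! = 24 ways.

24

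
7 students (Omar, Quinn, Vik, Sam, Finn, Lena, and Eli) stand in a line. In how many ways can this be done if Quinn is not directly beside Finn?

Of the 7! = 5040 arrangements, those with Quinn and Finn adjacent number 2 × 6! = 1440 (treat the pair as a block with 2 internal orders).
Complementary counting: 5040 − 1440 = 3600.

3600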